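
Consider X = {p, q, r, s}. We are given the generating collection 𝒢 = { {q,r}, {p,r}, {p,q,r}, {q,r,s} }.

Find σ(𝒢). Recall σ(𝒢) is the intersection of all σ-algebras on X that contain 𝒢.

Begin from { ∅, {p,r}, {q,r}, {p,q,r}, {q,r,s}, X } (that is, 𝒢 plus ∅ and X).
Pass 1 (4 new):
  {p}  = complement {q,r,s}
  {s}  = complement {p,q,r}
  {p,s}  = complement {q,r}
  {q,s}  = complement {p,r}
  |family| = 10
Pass 2 (2 new):
  {p,q,s}  = {p,s} ∪ {q,s}
  {p,r,s}  = {p,s} ∪ {p,r}
  |family| = 12
Pass 3 (2 new):
  {q}  = complement {p,r,s}
  {r}  = complement {p,q,s}
  |family| = 14
Pass 4: +2 →
  {p,q}  = {q} ∪ {p}
  {r,s}  = {r} ∪ {s}
  |family| = 16
Pass 5: already closed under ᶜ and ∪.

Hence σ(𝒢) has 16 members: { ∅, {p}, {q}, {r}, {s}, {p,q}, {p,r}, {p,s}, {q,r}, {q,s}, {r,s}, {p,q,r}, {p,q,s}, {p,r,s}, {q,r,s}, X }.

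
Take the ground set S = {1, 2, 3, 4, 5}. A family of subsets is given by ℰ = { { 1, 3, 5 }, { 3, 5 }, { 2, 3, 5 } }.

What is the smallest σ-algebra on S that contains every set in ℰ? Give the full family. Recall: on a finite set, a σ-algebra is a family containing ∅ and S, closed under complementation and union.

|σ(ℰ)| = 16.  σ(ℰ) = { ∅, { 1 }, { 2 }, { 4 }, { 1, 2 }, { 1, 4 }, { 2, 4 }, { 3, 5 }, { 1, 2, 4 }, { 1, 3, 5 }, { 2, 3, 5 }, { 3, 4, 5 }, { 1, 2, 3, 5 }, { 1, 3, 4, 5 }, { 2, 3, 4, 5 }, S }

Check:
Begin from { ∅, { 3, 5 }, { 1, 3, 5 }, { 2, 3, 5 }, S } (that is, ℰ plus ∅ and S).
Step 1. New:
  { 1, 4 }  = complement { 2, 3, 5 }
  { 2, 4 }  = complement { 1, 3, 5 }
  { 1, 2, 4 }  = complement { 3, 5 }
  { 1, 2, 3, 5 }  = { 2, 3, 5 } ∪ { 1, 3, 5 }
  |family| = 9
Step 2 adds 3:
  { 4 }  = complement { 1, 2, 3, 5 }
  { 1, 3, 4, 5 }  = { 1, 3, 5 } ∪ { 1, 4 }
  { 2, 3, 4, 5 }  = { 2, 3, 5 } ∪ { 2, 4 }
  |family| = 12
Step 3 (3 new):
  { 1 }  = complement { 2, 3, 4, 5 }
  { 2 }  = complement { 1, 3, 4, 5 }
  { 3, 4, 5 }  = { 4 } ∪ { 3, 5 }
  |family| = 15
Step 4: +1 →
  { 1, 2 }  = complement { 3, 4, 5 }
  |family| = 16
Step 5: stable.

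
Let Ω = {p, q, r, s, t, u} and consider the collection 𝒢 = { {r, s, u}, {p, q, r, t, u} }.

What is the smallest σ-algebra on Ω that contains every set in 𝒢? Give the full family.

σ(𝒢) (8 sets): { {}, {s}, {r, u}, {p, q, t}, {r, s, u}, {p, q, s, t}, {p, q, r, t, u}, Ω }

Trace:
Initial family (4 sets): { {}, {r, s, u}, {p, q, r, t, u}, Ω }.
Pass 1. New:
  {s}  = Ω∖{p, q, r, t, u}
  {p, q, t}  = Ω∖{r, s, u}
  (now 6)
Pass 2. New:
  {p, q, s, t}  = {p, q, t} ∪ {s}
  (now 7)
Pass 3: 1 new —
  {r, u}  = Ω∖{p, q, s, t}
  (now 8)
Pass 4: stable.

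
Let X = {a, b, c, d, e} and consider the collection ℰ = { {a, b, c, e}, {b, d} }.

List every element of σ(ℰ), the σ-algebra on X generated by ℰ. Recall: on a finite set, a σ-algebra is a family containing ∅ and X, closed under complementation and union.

σ(ℰ) = { ∅, {b}, {d}, {b, d}, {a, c, e}, {a, b, c, e}, {a, c, d, e}, X }

Working:
Initial family (4 sets): { ∅, {b, d}, {a, b, c, e}, X }.
Pass 1: +2 →
  {d}  = complement {a, b, c, e}
  {a, c, e}  = complement {b, d}
  |family| = 6
Pass 2: 1 new —
  {a, c, d, e}  = {d} ∪ {a, c, e}
  |family| = 7
Pass 3: +1 →
  {b}  = complement {a, c, d, e}
  |family| = 8
Pass 4: no new sets; the family is a σ-algebra.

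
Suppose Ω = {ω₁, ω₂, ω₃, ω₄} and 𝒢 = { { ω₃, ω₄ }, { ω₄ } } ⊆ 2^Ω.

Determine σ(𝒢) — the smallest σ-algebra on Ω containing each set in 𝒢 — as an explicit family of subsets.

|σ(𝒢)| = 8.  σ(𝒢) = { ∅, { ω₃ }, { ω₄ }, { ω₁, ω₂ }, { ω₃, ω₄ }, { ω₁, ω₂, ω₃ }, { ω₁, ω₂, ω₄ }, Ω }

Check:
Initial family (4 sets): { ∅, { ω₄ }, { ω₃, ω₄ }, Ω }.
Pass 1. New:
  { ω₁, ω₂ }  = ᶜ of { ω₃, ω₄ }
  { ω₁, ω₂, ω₃ }  = ᶜ of { ω₄ }
  [6 total]
Pass 2: 1 new —
  { ω₁, ω₂, ω₄ }  = { ω₁, ω₂ } ∪ { ω₄ }
  [7 total]
Pass 3. New:
  { ω₃ }  = ᶜ of { ω₁, ω₂, ω₄ }
  [8 total]
Pass 4: no new sets; the family is a σ-algebra.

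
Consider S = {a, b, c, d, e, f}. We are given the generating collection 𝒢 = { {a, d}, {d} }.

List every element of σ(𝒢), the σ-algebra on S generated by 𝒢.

σ(𝒢) = { {}, {a}, {d}, {a, d}, {b, c, e, f}, {a, b, c, e, f}, {b, c, d, e, f}, S }

Trace:
Begin from { {}, {d}, {a, d}, S } (that is, 𝒢 plus ∅ and S).
Step 1. New:
  {b, c, e, f}  = ᶜ of {a, d}
  {a, b, c, e, f}  = ᶜ of {d}
  [6 total]
Step 2 adds 1:
  {b, c, d, e, f}  = {d} ∪ {b, c, e, f}
  [7 total]
Step 3: 1 new —
  {a}  = ᶜ of {b, c, d, e, f}
  [8 total]
Step 4: closed — nothing new.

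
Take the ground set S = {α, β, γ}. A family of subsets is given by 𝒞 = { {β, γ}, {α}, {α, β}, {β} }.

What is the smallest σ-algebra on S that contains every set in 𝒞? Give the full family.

Answer: σ(𝒞) = { {}, {α}, {β}, {γ}, {α, β}, {α, γ}, {β, γ}, S }

Derivation:
Take S₀ = 𝒞 ∪ {∅, S} = { {}, {α}, {β}, {α, β}, {β, γ}, S }.
Pass 1 (2 new):
  {γ}  = S∖{α, β}
  {α, γ}  = S∖{β}
  |family| = 8
After Pass 2 the family is unchanged; done.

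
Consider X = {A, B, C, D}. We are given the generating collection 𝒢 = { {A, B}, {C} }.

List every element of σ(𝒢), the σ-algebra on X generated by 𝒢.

Initial family (4 sets): { {}, {C}, {A, B}, X }.
Iteration 1: +3 →
  {C, D}  = {A, B}ᶜ
  {A, B, C}  = {A, B} ∪ {C}
  {A, B, D}  = {C}ᶜ
  [7 total]
Iteration 2 (1 new):
  {D}  = {A, B, C}ᶜ
  [8 total]
Iteration 3: closed — nothing new.

Therefore σ(𝒢) = { {}, {C}, {D}, {A, B}, {C, D}, {A, B, C}, {A, B, D}, X } (|σ(𝒢)| = 8).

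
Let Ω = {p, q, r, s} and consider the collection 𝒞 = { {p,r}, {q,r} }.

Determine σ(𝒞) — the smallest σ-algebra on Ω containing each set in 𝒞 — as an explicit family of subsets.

Start: 𝒞 ∪ {∅, Ω} = { ∅, {p,r}, {q,r}, Ω }.
Step 1 adds 3:
  {p,s}  = {q,r}ᶜ
  {q,s}  = {p,r}ᶜ
  {p,q,r}  = {p,r} ∪ {q,r}
  (now 7)
Step 2. New:
  {s}  = {p,q,r}ᶜ
  {p,q,s}  = {p,s} ∪ {q,s}
  {p,r,s}  = {p,s} ∪ {p,r}
  {q,r,s}  = {q,r} ∪ {q,s}
  (now 11)
Step 3 adds 3:
  {p}  = {q,r,s}ᶜ
  {q}  = {p,r,s}ᶜ
  {r}  = {p,q,s}ᶜ
  (now 14)
Step 4. New:
  {p,q}  = {q} ∪ {p}
  {r,s}  = {r} ∪ {s}
  (now 16)
After Step 5 the family is unchanged; done.

|σ(𝒞)| = 16.  σ(𝒞) = { ∅, {p}, {q}, {r}, {s}, {p,q}, {p,r}, {p,s}, {q,r}, {q,s}, {r,s}, {p,q,r}, {p,q,s}, {p,r,s}, {q,r,s}, Ω }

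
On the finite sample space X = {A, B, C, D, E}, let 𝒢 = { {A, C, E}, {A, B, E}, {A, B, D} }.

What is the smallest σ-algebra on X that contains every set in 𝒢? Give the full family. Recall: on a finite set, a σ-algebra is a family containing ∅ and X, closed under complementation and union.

Seed the family with 𝒢 together with ∅ and X: { ∅, {A, B, D}, {A, B, E}, {A, C, E}, X }.
Pass 1. New:
  {B, D}  = {A, C, E}ᶜ
  {C, D}  = {A, B, E}ᶜ
  {C, E}  = {A, B, D}ᶜ
  {A, B, C, E}  = {A, B, E} ∪ {A, C, E}
  {A, B, D, E}  = {A, B, E} ∪ {A, B, D}
Pass 2 (7 new):
  {C}  = {A, B, D, E}ᶜ
  {D}  = {A, B, C, E}ᶜ
  {B, C, D}  = {C, D} ∪ {B, D}
  {C, D, E}  = {C, D} ∪ {C, E}
  {A, B, C, D}  = {C, D} ∪ {A, B, D}
  {A, C, D, E}  = {C, D} ∪ {A, C, E}
  {B, C, D, E}  = {C, E} ∪ {B, D}
Pass 3: +5 →
  {A}  = {B, C, D, E}ᶜ
  {B}  = {A, C, D, E}ᶜ
  {E}  = {A, B, C, D}ᶜ
  {A, B}  = {C, D, E}ᶜ
  {A, E}  = {B, C, D}ᶜ
Pass 4. New:
  {A, C}  = {C} ∪ {A}
  {A, D}  = {D} ∪ {A}
  {B, C}  = {B} ∪ {C}
  {B, E}  = {B} ∪ {E}
  {D, E}  = {E} ∪ {D}
  {A, B, C}  = {A, B} ∪ {C}
  {A, C, D}  = {C, D} ∪ {A}
  {A, D, E}  = {A, E} ∪ {D}
  {B, C, E}  = {B} ∪ {C, E}
  {B, D, E}  = {E} ∪ {B, D}
Pass 5: no new sets; the family is a σ-algebra.

|σ(𝒢)| = 32.  σ(𝒢) = { ∅, {A}, {B}, {C}, {D}, {E}, {A, B}, {A, C}, {A, D}, {A, E}, {B, C}, {B, D}, {B, E}, {C, D}, {C, E}, {D, E}, {A, B, C}, {A, B, D}, {A, B, E}, {A, C, D}, {A, C, E}, {A, D, E}, {B, C, D}, {B, C, E}, {B, D, E}, {C, D, E}, {A, B, C, D}, {A, B, C, E}, {A, B, D, E}, {A, C, D, E}, {B, C, D, E}, X }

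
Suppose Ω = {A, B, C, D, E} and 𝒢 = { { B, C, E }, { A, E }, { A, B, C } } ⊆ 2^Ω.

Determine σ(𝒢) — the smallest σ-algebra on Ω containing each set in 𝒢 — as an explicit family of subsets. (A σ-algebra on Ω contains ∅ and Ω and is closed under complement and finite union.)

Start: 𝒢 ∪ {∅, Ω} = { ∅, { A, E }, { A, B, C }, { B, C, E }, Ω }.
Round 1 adds 4:
  { A, D }  = complement { B, C, E }
  { D, E }  = complement { A, B, C }
  { B, C, D }  = complement { A, E }
  { A, B, C, E }  = { B, C, E } ∪ { A, B, C }
  — 9 sets.
Round 2 adds 4:
  { D }  = complement { A, B, C, E }
  { A, D, E }  = { D, E } ∪ { A, D }
  { A, B, C, D }  = { A, B, C } ∪ { B, C, D }
  { B, C, D, E }  = { B, C, D } ∪ { D, E }
  — 13 sets.
Round 3: 3 new —
  { A }  = complement { B, C, D, E }
  { E }  = complement { A, B, C, D }
  { B, C }  = complement { A, D, E }
  — 16 sets.
Round 4: already closed under ᶜ and ∪.

Hence σ(𝒢) has 16 members: { ∅, { A }, { D }, { E }, { A, D }, { A, E }, { B, C }, { D, E }, { A, B, C }, { A, D, E }, { B, C, D }, { B, C, E }, { A, B, C, D }, { A, B, C, E }, { B, C, D, E }, Ω }.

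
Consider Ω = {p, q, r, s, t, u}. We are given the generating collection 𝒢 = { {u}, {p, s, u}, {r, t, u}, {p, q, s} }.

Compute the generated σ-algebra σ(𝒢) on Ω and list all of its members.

Initial family (6 sets): { {}, {u}, {p, q, s}, {p, s, u}, {r, t, u}, Ω }.
Iteration 1: 4 new —
  {q, r, t}  = {p, s, u}ᶜ
  {p, q, s, u}  = {p, s, u} ∪ {p, q, s}
  {p, q, r, s, t}  = {u}ᶜ
  {p, r, s, t, u}  = {r, t, u} ∪ {p, s, u}
Iteration 2. New:
  {q}  = {p, r, s, t, u}ᶜ
  {r, t}  = {p, q, s, u}ᶜ
  {q, r, t, u}  = {u} ∪ {q, r, t}
Iteration 3 adds 2:
  {p, s}  = {q, r, t, u}ᶜ
  {q, u}  = {q} ∪ {u}
Iteration 4. New:
  {p, r, s, t}  = {q, u}ᶜ
Iteration 5: already closed under ᶜ and ∪.

σ(𝒢) = { {}, {q}, {u}, {p, s}, {q, u}, {r, t}, {p, q, s}, {p, s, u}, {q, r, t}, {r, t, u}, {p, q, s, u}, {p, r, s, t}, {q, r, t, u}, {p, q, r, s, t}, {p, r, s, t, u}, Ω }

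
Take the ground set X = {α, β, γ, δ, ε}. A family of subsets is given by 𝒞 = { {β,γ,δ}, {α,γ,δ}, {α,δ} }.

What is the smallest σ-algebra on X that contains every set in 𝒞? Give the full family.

Seed the family with 𝒞 together with ∅ and X: { {}, {α,δ}, {α,γ,δ}, {β,γ,δ}, X }.
Step 1 adds 4:
  {α,ε}  = X∖{β,γ,δ}
  {β,ε}  = X∖{α,γ,δ}
  {β,γ,ε}  = X∖{α,δ}
  {α,β,γ,δ}  = {α,γ,δ} ∪ {β,γ,δ}
  |family| = 9
Step 2: +7 →
  {ε}  = X∖{α,β,γ,δ}
  {α,β,ε}  = {β,ε} ∪ {α,ε}
  {α,δ,ε}  = {α,δ} ∪ {α,ε}
  {α,β,γ,ε}  = {β,γ,ε} ∪ {α,ε}
  {α,β,δ,ε}  = {β,ε} ∪ {α,δ}
  {α,γ,δ,ε}  = {α,γ,δ} ∪ {α,ε}
  {β,γ,δ,ε}  = {β,ε} ∪ {β,γ,δ}
  |family| = 16
Step 3: 6 new —
  {α}  = X∖{β,γ,δ,ε}
  {β}  = X∖{α,γ,δ,ε}
  {γ}  = X∖{α,β,δ,ε}
  {δ}  = X∖{α,β,γ,ε}
  {β,γ}  = X∖{α,δ,ε}
  {γ,δ}  = X∖{α,β,ε}
  |family| = 22
Step 4 adds 10:
  {α,β}  = {β} ∪ {α}
  {α,γ}  = {γ} ∪ {α}
  {β,δ}  = {β} ∪ {δ}
  {γ,ε}  = {ε} ∪ {γ}
  {δ,ε}  = {ε} ∪ {δ}
  {α,β,γ}  = {β,γ} ∪ {α}
  {α,β,δ}  = {β} ∪ {α,δ}
  {α,γ,ε}  = {γ} ∪ {α,ε}
  {β,δ,ε}  = {β,ε} ∪ {δ}
  {γ,δ,ε}  = {γ,δ} ∪ {ε}
  |family| = 32
Step 5: closed — nothing new.

σ(𝒞) = { {}, {α}, {β}, {γ}, {δ}, {ε}, {α,β}, {α,γ}, {α,δ}, {α,ε}, {β,γ}, {β,δ}, {β,ε}, {γ,δ}, {γ,ε}, {δ,ε}, {α,β,γ}, {α,β,δ}, {α,β,ε}, {α,γ,δ}, {α,γ,ε}, {α,δ,ε}, {β,γ,δ}, {β,γ,ε}, {β,δ,ε}, {γ,δ,ε}, {α,β,γ,δ}, {α,β,γ,ε}, {α,β,δ,ε}, {α,γ,δ,ε}, {β,γ,δ,ε}, X }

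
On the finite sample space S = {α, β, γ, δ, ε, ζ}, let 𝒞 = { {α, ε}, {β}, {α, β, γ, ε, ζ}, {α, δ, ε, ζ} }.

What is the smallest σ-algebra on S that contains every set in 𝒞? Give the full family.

Initial family (6 sets): { {}, {β}, {α, ε}, {α, δ, ε, ζ}, {α, β, γ, ε, ζ}, S }.
Iteration 1. New:
  {δ}  = complement {α, β, γ, ε, ζ}
  {β, γ}  = complement {α, δ, ε, ζ}
  {α, β, ε}  = {α, ε} ∪ {β}
  {β, γ, δ, ζ}  = complement {α, ε}
  {α, β, δ, ε, ζ}  = {α, δ, ε, ζ} ∪ {β}
  {α, γ, δ, ε, ζ}  = complement {β}
  [12 total]
Iteration 2 (7 new):
  {γ}  = complement {α, β, δ, ε, ζ}
  {β, δ}  = {β} ∪ {δ}
  {α, δ, ε}  = {α, ε} ∪ {δ}
  {β, γ, δ}  = {β, γ} ∪ {δ}
  {γ, δ, ζ}  = complement {α, β, ε}
  {α, β, γ, ε}  = {α, β, ε} ∪ {β, γ}
  {α, β, δ, ε}  = {α, β, ε} ∪ {δ}
  [19 total]
Iteration 3 (9 new):
  {γ, δ}  = {γ} ∪ {δ}
  {γ, ζ}  = complement {α, β, δ, ε}
  {δ, ζ}  = complement {α, β, γ, ε}
  {α, γ, ε}  = {α, ε} ∪ {γ}
  {α, ε, ζ}  = complement {β, γ, δ}
  {β, γ, ζ}  = complement {α, δ, ε}
  {α, γ, δ, ε}  = {α, δ, ε} ∪ {γ}
  {α, γ, ε, ζ}  = complement {β, δ}
  {α, β, γ, δ, ε}  = {α, ε} ∪ {β, γ, δ}
  [28 total]
Iteration 4. New:
  {ζ}  = complement {α, β, γ, δ, ε}
  {β, ζ}  = complement {α, γ, δ, ε}
  {β, δ, ζ}  = complement {α, γ, ε}
  {α, β, ε, ζ}  = complement {γ, δ}
  [32 total]
Iteration 5: no new sets; the family is a σ-algebra.

Therefore σ(𝒞) = { {}, {β}, {γ}, {δ}, {ζ}, {α, ε}, {β, γ}, {β, δ}, {β, ζ}, {γ, δ}, {γ, ζ}, {δ, ζ}, {α, β, ε}, {α, γ, ε}, {α, δ, ε}, {α, ε, ζ}, {β, γ, δ}, {β, γ, ζ}, {β, δ, ζ}, {γ, δ, ζ}, {α, β, γ, ε}, {α, β, δ, ε}, {α, β, ε, ζ}, {α, γ, δ, ε}, {α, γ, ε, ζ}, {α, δ, ε, ζ}, {β, γ, δ, ζ}, {α, β, γ, δ, ε}, {α, β, γ, ε, ζ}, {α, β, δ, ε, ζ}, {α, γ, δ, ε, ζ}, S } (|σ(𝒞)| = 32).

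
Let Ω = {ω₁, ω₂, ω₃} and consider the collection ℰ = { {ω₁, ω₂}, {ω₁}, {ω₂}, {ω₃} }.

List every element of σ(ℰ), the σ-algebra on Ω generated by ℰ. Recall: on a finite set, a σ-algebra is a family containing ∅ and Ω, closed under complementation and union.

Answer: σ(ℰ) = { {}, {ω₁}, {ω₂}, {ω₃}, {ω₁, ω₂}, {ω₁, ω₃}, {ω₂, ω₃}, Ω }

Derivation:
Initial family (6 sets): { {}, {ω₁}, {ω₂}, {ω₃}, {ω₁, ω₂}, Ω }.
Pass 1: +2 →
  {ω₁, ω₃}  = Ω∖{ω₂}
  {ω₂, ω₃}  = Ω∖{ω₁}
  |family| = 8
Pass 2: already closed under ᶜ and ∪.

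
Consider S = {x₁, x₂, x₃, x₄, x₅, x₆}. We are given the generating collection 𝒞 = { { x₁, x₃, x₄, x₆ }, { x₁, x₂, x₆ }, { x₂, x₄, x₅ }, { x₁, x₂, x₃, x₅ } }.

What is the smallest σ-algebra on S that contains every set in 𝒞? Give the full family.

Seed the family with 𝒞 together with ∅ and S: { ∅, { x₁, x₂, x₆ }, { x₂, x₄, x₅ }, { x₁, x₂, x₃, x₅ }, { x₁, x₃, x₄, x₆ }, S }.
Iteration 1: 8 new —
  { x₂, x₅ }  = complement { x₁, x₃, x₄, x₆ }
  { x₄, x₆ }  = complement { x₁, x₂, x₃, x₅ }
  { x₁, x₃, x₆ }  = complement { x₂, x₄, x₅ }
  { x₃, x₄, x₅ }  = complement { x₁, x₂, x₆ }
  { x₁, x₂, x₃, x₄, x₅ }  = { x₁, x₂, x₃, x₅ } ∪ { x₂, x₄, x₅ }
  { x₁, x₂, x₃, x₄, x₆ }  = { x₁, x₃, x₄, x₆ } ∪ { x₁, x₂, x₆ }
  { x₁, x₂, x₃, x₅, x₆ }  = { x₁, x₂, x₆ } ∪ { x₁, x₂, x₃, x₅ }
  { x₁, x₂, x₄, x₅, x₆ }  = { x₁, x₂, x₆ } ∪ { x₂, x₄, x₅ }
  [14 total]
Iteration 2 (11 new):
  { x₃ }  = complement { x₁, x₂, x₄, x₅, x₆ }
  { x₄ }  = complement { x₁, x₂, x₃, x₅, x₆ }
  { x₅ }  = complement { x₁, x₂, x₃, x₄, x₆ }
  { x₆ }  = complement { x₁, x₂, x₃, x₄, x₅ }
  { x₁, x₂, x₃, x₆ }  = { x₁, x₃, x₆ } ∪ { x₁, x₂, x₆ }
  { x₁, x₂, x₄, x₆ }  = { x₁, x₂, x₆ } ∪ { x₄, x₆ }
  { x₁, x₂, x₅, x₆ }  = { x₂, x₅ } ∪ { x₁, x₂, x₆ }
  { x₂, x₃, x₄, x₅ }  = { x₂, x₅ } ∪ { x₃, x₄, x₅ }
  { x₂, x₄, x₅, x₆ }  = { x₂, x₅ } ∪ { x₄, x₆ }
  { x₃, x₄, x₅, x₆ }  = { x₃, x₄, x₅ } ∪ { x₄, x₆ }
  { x₁, x₃, x₄, x₅, x₆ }  = { x₃, x₄, x₅ } ∪ { x₁, x₃, x₆ }
  [25 total]
Iteration 3 adds 15:
  { x₂ }  = complement { x₁, x₃, x₄, x₅, x₆ }
  { x₁, x₂ }  = complement { x₃, x₄, x₅, x₆ }
  { x₁, x₃ }  = complement { x₂, x₄, x₅, x₆ }
  { x₁, x₆ }  = complement { x₂, x₃, x₄, x₅ }
  { x₃, x₄ }  = complement { x₁, x₂, x₅, x₆ }
  { x₃, x₅ }  = complement { x₁, x₂, x₄, x₆ }
  { x₃, x₆ }  = { x₆ } ∪ { x₃ }
  { x₄, x₅ }  = complement { x₁, x₂, x₃, x₆ }
  { x₅, x₆ }  = { x₆ } ∪ { x₅ }
  { x₂, x₃, x₅ }  = { x₂, x₅ } ∪ { x₃ }
  { x₂, x₅, x₆ }  = { x₂, x₅ } ∪ { x₆ }
  { x₃, x₄, x₆ }  = { x₄, x₆ } ∪ { x₃ }
  { x₄, x₅, x₆ }  = { x₄, x₆ } ∪ { x₅ }
  { x₁, x₃, x₅, x₆ }  = { x₁, x₃, x₆ } ∪ { x₅ }
  { x₂, x₃, x₄, x₅, x₆ }  = { x₂, x₅ } ∪ { x₃, x₄, x₅, x₆ }
  [40 total]
Iteration 4: +21 →
  { x₁ }  = complement { x₂, x₃, x₄, x₅, x₆ }
  { x₂, x₃ }  = { x₂ } ∪ { x₃ }
  { x₂, x₄ }  = complement { x₁, x₃, x₅, x₆ }
  { x₂, x₆ }  = { x₂ } ∪ { x₆ }
  { x₁, x₂, x₃ }  = complement { x₄, x₅, x₆ }
  { x₁, x₂, x₄ }  = { x₁, x₂ } ∪ { x₄ }
  { x₁, x₂, x₅ }  = complement { x₃, x₄, x₆ }
  { x₁, x₃, x₄ }  = complement { x₂, x₅, x₆ }
  { x₁, x₃, x₅ }  = { x₁, x₃ } ∪ { x₃, x₅ }
  { x₁, x₄, x₆ }  = complement { x₂, x₃, x₅ }
  { x₁, x₅, x₆ }  = { x₁, x₆ } ∪ { x₅, x₆ }
  { x₂, x₃, x₄ }  = { x₃, x₄ } ∪ { x₂ }
  { x₂, x₃, x₆ }  = { x₂ } ∪ { x₃, x₆ }
  { x₂, x₄, x₆ }  = { x₂ } ∪ { x₄, x₆ }
  { x₃, x₅, x₆ }  = { x₃, x₅ } ∪ { x₃, x₆ }
  { x₁, x₂, x₃, x₄ }  = complement { x₅, x₆ }
  { x₁, x₂, x₄, x₅ }  = complement { x₃, x₆ }
  { x₁, x₃, x₄, x₅ }  = { x₄, x₅ } ∪ { x₁, x₃ }
  { x₁, x₄, x₅, x₆ }  = { x₁, x₆ } ∪ { x₄, x₅ }
  { x₂, x₃, x₄, x₆ }  = { x₂ } ∪ { x₃, x₄, x₆ }
  { x₂, x₃, x₅, x₆ }  = { x₃, x₅ } ∪ { x₂, x₅, x₆ }
  [61 total]
Iteration 5 (3 new):
  { x₁, x₄ }  = complement { x₂, x₃, x₅, x₆ }
  { x₁, x₅ }  = complement { x₂, x₃, x₄, x₆ }
  { x₁, x₄, x₅ }  = complement { x₂, x₃, x₆ }
  [64 total]
Iteration 6: no new sets; the family is a σ-algebra.

|σ(𝒞)| = 64.  σ(𝒞) = { ∅, { x₁ }, { x₂ }, { x₃ }, { x₄ }, { x₅ }, { x₆ }, { x₁, x₂ }, { x₁, x₃ }, { x₁, x₄ }, { x₁, x₅ }, { x₁, x₆ }, { x₂, x₃ }, { x₂, x₄ }, { x₂, x₅ }, { x₂, x₆ }, { x₃, x₄ }, { x₃, x₅ }, { x₃, x₆ }, { x₄, x₅ }, { x₄, x₆ }, { x₅, x₆ }, { x₁, x₂, x₃ }, { x₁, x₂, x₄ }, { x₁, x₂, x₅ }, { x₁, x₂, x₆ }, { x₁, x₃, x₄ }, { x₁, x₃, x₅ }, { x₁, x₃, x₆ }, { x₁, x₄, x₅ }, { x₁, x₄, x₆ }, { x₁, x₅, x₆ }, { x₂, x₃, x₄ }, { x₂, x₃, x₅ }, { x₂, x₃, x₆ }, { x₂, x₄, x₅ }, { x₂, x₄, x₆ }, { x₂, x₅, x₆ }, { x₃, x₄, x₅ }, { x₃, x₄, x₆ }, { x₃, x₅, x₆ }, { x₄, x₅, x₆ }, { x₁, x₂, x₃, x₄ }, { x₁, x₂, x₃, x₅ }, { x₁, x₂, x₃, x₆ }, { x₁, x₂, x₄, x₅ }, { x₁, x₂, x₄, x₆ }, { x₁, x₂, x₅, x₆ }, { x₁, x₃, x₄, x₅ }, { x₁, x₃, x₄, x₆ }, { x₁, x₃, x₅, x₆ }, { x₁, x₄, x₅, x₆ }, { x₂, x₃, x₄, x₅ }, { x₂, x₃, x₄, x₆ }, { x₂, x₃, x₅, x₆ }, { x₂, x₄, x₅, x₆ }, { x₃, x₄, x₅, x₆ }, { x₁, x₂, x₃, x₄, x₅ }, { x₁, x₂, x₃, x₄, x₆ }, { x₁, x₂, x₃, x₅, x₆ }, { x₁, x₂, x₄, x₅, x₆ }, { x₁, x₃, x₄, x₅, x₆ }, { x₂, x₃, x₄, x₅, x₆ }, S }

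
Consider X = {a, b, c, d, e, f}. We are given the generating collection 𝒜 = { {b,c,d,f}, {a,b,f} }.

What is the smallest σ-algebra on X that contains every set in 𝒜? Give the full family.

Initial family (4 sets): { {}, {a,b,f}, {b,c,d,f}, X }.
Iteration 1 adds 3:
  {a,e}  = X∖{b,c,d,f}
  {c,d,e}  = X∖{a,b,f}
  {a,b,c,d,f}  = {b,c,d,f} ∪ {a,b,f}
  (now 7)
Iteration 2. New:
  {e}  = X∖{a,b,c,d,f}
  {a,b,e,f}  = {a,e} ∪ {a,b,f}
  {a,c,d,e}  = {c,d,e} ∪ {a,e}
  {b,c,d,e,f}  = {c,d,e} ∪ {b,c,d,f}
  (now 11)
Iteration 3 (3 new):
  {a}  = X∖{b,c,d,e,f}
  {b,f}  = X∖{a,c,d,e}
  {c,d}  = X∖{a,b,e,f}
  (now 14)
Iteration 4 (2 new):
  {a,c,d}  = {c,d} ∪ {a}
  {b,e,f}  = {b,f} ∪ {e}
  (now 16)
Iteration 5: no new sets; the family is a σ-algebra.

Hence σ(𝒜) has 16 members: { {}, {a}, {e}, {a,e}, {b,f}, {c,d}, {a,b,f}, {a,c,d}, {b,e,f}, {c,d,e}, {a,b,e,f}, {a,c,d,e}, {b,c,d,f}, {a,b,c,d,f}, {b,c,d,e,f}, X }.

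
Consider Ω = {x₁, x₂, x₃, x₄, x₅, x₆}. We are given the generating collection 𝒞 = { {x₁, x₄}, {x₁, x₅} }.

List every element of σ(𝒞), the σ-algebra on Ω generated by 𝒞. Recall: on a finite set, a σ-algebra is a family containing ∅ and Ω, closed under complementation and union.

σ(𝒞) = { {}, {x₁}, {x₄}, {x₅}, {x₁, x₄}, {x₁, x₅}, {x₄, x₅}, {x₁, x₄, x₅}, {x₂, x₃, x₆}, {x₁, x₂, x₃, x₆}, {x₂, x₃, x₄, x₆}, {x₂, x₃, x₅, x₆}, {x₁, x₂, x₃, x₄, x₆}, {x₁, x₂, x₃, x₅, x₆}, {x₂, x₃, x₄, x₅, x₆}, Ω }

Working:
Take S₀ = 𝒞 ∪ {∅, Ω} = { {}, {x₁, x₄}, {x₁, x₅}, Ω }.
Iteration 1: 3 new —
  {x₁, x₄, x₅}  = {x₁, x₅} ∪ {x₁, x₄}
  {x₂, x₃, x₄, x₆}  = complement {x₁, x₅}
  {x₂, x₃, x₅, x₆}  = complement {x₁, x₄}
  |family| = 7
Iteration 2 (4 new):
  {x₂, x₃, x₆}  = complement {x₁, x₄, x₅}
  {x₁, x₂, x₃, x₄, x₆}  = {x₁, x₄} ∪ {x₂, x₃, x₄, x₆}
  {x₁, x₂, x₃, x₅, x₆}  = {x₁, x₅} ∪ {x₂, x₃, x₅, x₆}
  {x₂, x₃, x₄, x₅, x₆}  = {x₂, x₃, x₄, x₆} ∪ {x₂, x₃, x₅, x₆}
  |family| = 11
Iteration 3 adds 3:
  {x₁}  = complement {x₂, x₃, x₄, x₅, x₆}
  {x₄}  = complement {x₁, x₂, x₃, x₅, x₆}
  {x₅}  = complement {x₁, x₂, x₃, x₄, x₆}
  |family| = 14
Iteration 4: +2 →
  {x₄, x₅}  = {x₄} ∪ {x₅}
  {x₁, x₂, x₃, x₆}  = {x₁} ∪ {x₂, x₃, x₆}
  |family| = 16
Iteration 5 adds nothing — fixpoint reached.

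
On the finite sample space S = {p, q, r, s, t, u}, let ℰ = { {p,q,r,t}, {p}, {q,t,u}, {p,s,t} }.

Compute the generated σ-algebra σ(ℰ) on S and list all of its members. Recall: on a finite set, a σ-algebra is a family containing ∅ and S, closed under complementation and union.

Start: ℰ ∪ {∅, S} = { {}, {p}, {p,s,t}, {q,t,u}, {p,q,r,t}, S }.
Iteration 1: +8 →
  {s,u}  = {p,q,r,t}ᶜ
  {p,r,s}  = {q,t,u}ᶜ
  {q,r,u}  = {p,s,t}ᶜ
  {p,q,t,u}  = {q,t,u} ∪ {p}
  {p,q,r,s,t}  = {p,s,t} ∪ {p,q,r,t}
  {p,q,r,t,u}  = {q,t,u} ∪ {p,q,r,t}
  {p,q,s,t,u}  = {p,s,t} ∪ {q,t,u}
  {q,r,s,t,u}  = {p}ᶜ
  — 14 sets.
Iteration 2: +13 →
  {r}  = {p,q,s,t,u}ᶜ
  {s}  = {p,q,r,t,u}ᶜ
  {u}  = {p,q,r,s,t}ᶜ
  {r,s}  = {p,q,t,u}ᶜ
  {p,s,u}  = {s,u} ∪ {p}
  {p,q,r,u}  = {q,r,u} ∪ {p}
  {p,r,s,t}  = {p,s,t} ∪ {p,r,s}
  {p,r,s,u}  = {p,r,s} ∪ {s,u}
  {p,s,t,u}  = {p,s,t} ∪ {s,u}
  {q,r,s,u}  = {q,r,u} ∪ {s,u}
  {q,r,t,u}  = {q,r,u} ∪ {q,t,u}
  {q,s,t,u}  = {q,t,u} ∪ {s,u}
  {p,q,r,s,u}  = {q,r,u} ∪ {p,r,s}
  — 27 sets.
Iteration 3. New:
  {t}  = {p,q,r,s,u}ᶜ
  {p,r}  = {q,s,t,u}ᶜ
  {p,s}  = {q,r,t,u}ᶜ
  {p,t}  = {q,r,s,u}ᶜ
  {p,u}  = {u} ∪ {p}
  {q,r}  = {p,s,t,u}ᶜ
  {q,t}  = {p,r,s,u}ᶜ
  {q,u}  = {p,r,s,t}ᶜ
  {r,u}  = {u} ∪ {r}
  {s,t}  = {p,q,r,u}ᶜ
  {q,r,t}  = {p,s,u}ᶜ
  {r,s,u}  = {r,s} ∪ {s,u}
  {p,r,s,t,u}  = {r,s} ∪ {p,s,t,u}
  — 40 sets.
Iteration 4 (21 new):
  {q}  = {p,r,s,t,u}ᶜ
  {r,t}  = {r} ∪ {t}
  {t,u}  = {u} ∪ {t}
  {p,q,r}  = {p,r} ∪ {q,r}
  {p,q,t}  = {r,s,u}ᶜ
  {p,q,u}  = {p,u} ∪ {q,u}
  {p,r,t}  = {p,r} ∪ {p,t}
  {p,r,u}  = {p,u} ∪ {p,r}
  {p,t,u}  = {p,u} ∪ {p,t}
  {q,r,s}  = {r,s} ∪ {q,r}
  {q,s,t}  = {s,t} ∪ {q,t}
  {q,s,u}  = {q,u} ∪ {s}
  {r,s,t}  = {r,s} ∪ {s,t}
  {r,t,u}  = {r,u} ∪ {t}
  {s,t,u}  = {s,t} ∪ {s,u}
  {p,q,r,s}  = {q,r} ∪ {p,r,s}
  {p,q,s,t}  = {r,u}ᶜ
  {p,q,s,u}  = {q,u} ∪ {p,s,u}
  {p,r,t,u}  = {r,u} ∪ {p,t}
  {q,r,s,t}  = {p,u}ᶜ
  {r,s,t,u}  = {s,t} ∪ {r,u}
  — 61 sets.
Iteration 5 (3 new):
  {p,q}  = {r,s,t,u}ᶜ
  {q,s}  = {p,r,t,u}ᶜ
  {p,q,s}  = {r,t,u}ᶜ
  — 64 sets.
After Iteration 6 the family is unchanged; done.

Therefore σ(ℰ) = { {}, {p}, {q}, {r}, {s}, {t}, {u}, {p,q}, {p,r}, {p,s}, {p,t}, {p,u}, {q,r}, {q,s}, {q,t}, {q,u}, {r,s}, {r,t}, {r,u}, {s,t}, {s,u}, {t,u}, {p,q,r}, {p,q,s}, {p,q,t}, {p,q,u}, {p,r,s}, {p,r,t}, {p,r,u}, {p,s,t}, {p,s,u}, {p,t,u}, {q,r,s}, {q,r,t}, {q,r,u}, {q,s,t}, {q,s,u}, {q,t,u}, {r,s,t}, {r,s,u}, {r,t,u}, {s,t,u}, {p,q,r,s}, {p,q,r,t}, {p,q,r,u}, {p,q,s,t}, {p,q,s,u}, {p,q,t,u}, {p,r,s,t}, {p,r,s,u}, {p,r,t,u}, {p,s,t,u}, {q,r,s,t}, {q,r,s,u}, {q,r,t,u}, {q,s,t,u}, {r,s,t,u}, {p,q,r,s,t}, {p,q,r,s,u}, {p,q,r,t,u}, {p,q,s,t,u}, {p,r,s,t,u}, {q,r,s,t,u}, S } (|σ(ℰ)| = 64).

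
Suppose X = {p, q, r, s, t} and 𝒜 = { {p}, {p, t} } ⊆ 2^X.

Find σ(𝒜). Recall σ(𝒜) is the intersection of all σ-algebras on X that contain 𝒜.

Take S₀ = 𝒜 ∪ {∅, X} = { {}, {p}, {p, t}, X }.
Round 1: +2 →
  {q, r, s}  = X∖{p, t}
  {q, r, s, t}  = X∖{p}
  — 6 sets.
Round 2: +1 →
  {p, q, r, s}  = {q, r, s} ∪ {p}
  — 7 sets.
Round 3: 1 new —
  {t}  = X∖{p, q, r, s}
  — 8 sets.
After Round 4 the family is unchanged; done.

Hence σ(𝒜) has 8 members: { {}, {p}, {t}, {p, t}, {q, r, s}, {p, q, r, s}, {q, r, s, t}, X }.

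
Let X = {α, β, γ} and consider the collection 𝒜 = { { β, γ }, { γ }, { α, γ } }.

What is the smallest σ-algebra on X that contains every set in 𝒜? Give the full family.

Take S₀ = 𝒜 ∪ {∅, X} = { {}, { γ }, { α, γ }, { β, γ }, X }.
Iteration 1: 3 new —
  { α }  = complement { β, γ }
  { β }  = complement { α, γ }
  { α, β }  = complement { γ }
Iteration 2: already closed under ᶜ and ∪.

Therefore σ(𝒜) = { {}, { α }, { β }, { γ }, { α, β }, { α, γ }, { β, γ }, X } (|σ(𝒜)| = 8).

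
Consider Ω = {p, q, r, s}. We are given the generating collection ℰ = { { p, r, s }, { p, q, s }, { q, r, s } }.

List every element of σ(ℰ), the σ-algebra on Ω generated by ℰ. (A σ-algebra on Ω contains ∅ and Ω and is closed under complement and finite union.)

Seed the family with ℰ together with ∅ and Ω: { {}, { p, q, s }, { p, r, s }, { q, r, s }, Ω }.
Round 1. New:
  { p }  = ᶜ of { q, r, s }
  { q }  = ᶜ of { p, r, s }
  { r }  = ᶜ of { p, q, s }
  |family| = 8
Round 2: 3 new —
  { p, q }  = { q } ∪ { p }
  { p, r }  = { r } ∪ { p }
  { q, r }  = { r } ∪ { q }
  |family| = 11
Round 3: 4 new —
  { p, s }  = ᶜ of { q, r }
  { q, s }  = ᶜ of { p, r }
  { r, s }  = ᶜ of { p, q }
  { p, q, r }  = { r } ∪ { p, q }
  |family| = 15
Round 4: 1 new —
  { s }  = ᶜ of { p, q, r }
  |family| = 16
Round 5: closed — nothing new.

σ(ℰ) = { {}, { p }, { q }, { r }, { s }, { p, q }, { p, r }, { p, s }, { q, r }, { q, s }, { r, s }, { p, q, r }, { p, q, s }, { p, r, s }, { q, r, s }, Ω }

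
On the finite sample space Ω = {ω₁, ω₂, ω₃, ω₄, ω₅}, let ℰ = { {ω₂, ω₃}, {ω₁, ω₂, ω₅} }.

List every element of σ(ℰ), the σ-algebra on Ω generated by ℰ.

Initial family (4 sets): { {}, {ω₂, ω₃}, {ω₁, ω₂, ω₅}, Ω }.
Round 1: +3 →
  {ω₃, ω₄}  = {ω₁, ω₂, ω₅}ᶜ
  {ω₁, ω₄, ω₅}  = {ω₂, ω₃}ᶜ
  {ω₁, ω₂, ω₃, ω₅}  = {ω₂, ω₃} ∪ {ω₁, ω₂, ω₅}
  (now 7)
Round 2 (4 new):
  {ω₄}  = {ω₁, ω₂, ω₃, ω₅}ᶜ
  {ω₂, ω₃, ω₄}  = {ω₃, ω₄} ∪ {ω₂, ω₃}
  {ω₁, ω₂, ω₄, ω₅}  = {ω₁, ω₄, ω₅} ∪ {ω₁, ω₂, ω₅}
  {ω₁, ω₃, ω₄, ω₅}  = {ω₁, ω₄, ω₅} ∪ {ω₃, ω₄}
  (now 11)
Round 3 (3 new):
  {ω₂}  = {ω₁, ω₃, ω₄, ω₅}ᶜ
  {ω₃}  = {ω₁, ω₂, ω₄, ω₅}ᶜ
  {ω₁, ω₅}  = {ω₂, ω₃, ω₄}ᶜ
  (now 14)
Round 4 adds 2:
  {ω₂, ω₄}  = {ω₄} ∪ {ω₂}
  {ω₁, ω₃, ω₅}  = {ω₃} ∪ {ω₁, ω₅}
  (now 16)
Round 5: stable.

Therefore σ(ℰ) = { {}, {ω₂}, {ω₃}, {ω₄}, {ω₁, ω₅}, {ω₂, ω₃}, {ω₂, ω₄}, {ω₃, ω₄}, {ω₁, ω₂, ω₅}, {ω₁, ω₃, ω₅}, {ω₁, ω₄, ω₅}, {ω₂, ω₃, ω₄}, {ω₁, ω₂, ω₃, ω₅}, {ω₁, ω₂, ω₄, ω₅}, {ω₁, ω₃, ω₄, ω₅}, Ω } (|σ(ℰ)| = 16).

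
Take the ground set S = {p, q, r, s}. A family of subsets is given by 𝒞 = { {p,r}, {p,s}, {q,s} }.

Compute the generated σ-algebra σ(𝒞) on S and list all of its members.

Answer: σ(𝒞) = { {}, {p}, {q}, {r}, {s}, {p,q}, {p,r}, {p,s}, {q,r}, {q,s}, {r,s}, {p,q,r}, {p,q,s}, {p,r,s}, {q,r,s}, S }

Check:
Start: 𝒞 ∪ {∅, S} = { {}, {p,r}, {p,s}, {q,s}, S }.
Iteration 1: +3 →
  {q,r}  = {p,s}ᶜ
  {p,q,s}  = {p,s} ∪ {q,s}
  {p,r,s}  = {p,s} ∪ {p,r}
  — 8 sets.
Iteration 2 (4 new):
  {q}  = {p,r,s}ᶜ
  {r}  = {p,q,s}ᶜ
  {p,q,r}  = {q,r} ∪ {p,r}
  {q,r,s}  = {q,r} ∪ {q,s}
  — 12 sets.
Iteration 3 (2 new):
  {p}  = {q,r,s}ᶜ
  {s}  = {p,q,r}ᶜ
  — 14 sets.
Iteration 4 (2 new):
  {p,q}  = {q} ∪ {p}
  {r,s}  = {r} ∪ {s}
  — 16 sets.
Iteration 5: already closed under ᶜ and ∪.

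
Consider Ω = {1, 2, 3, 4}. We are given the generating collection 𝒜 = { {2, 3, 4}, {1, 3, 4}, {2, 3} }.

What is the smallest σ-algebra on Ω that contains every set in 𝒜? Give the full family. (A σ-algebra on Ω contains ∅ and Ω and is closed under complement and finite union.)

σ(𝒜) = { {}, {1}, {2}, {3}, {4}, {1, 2}, {1, 3}, {1, 4}, {2, 3}, {2, 4}, {3, 4}, {1, 2, 3}, {1, 2, 4}, {1, 3, 4}, {2, 3, 4}, Ω }

Trace:
Take S₀ = 𝒜 ∪ {∅, Ω} = { {}, {2, 3}, {1, 3, 4}, {2, 3, 4}, Ω }.
Iteration 1: +3 →
  {1}  = Ω∖{2, 3, 4}
  {2}  = Ω∖{1, 3, 4}
  {1, 4}  = Ω∖{2, 3}
Iteration 2 (3 new):
  {1, 2}  = {2} ∪ {1}
  {1, 2, 3}  = {2, 3} ∪ {1}
  {1, 2, 4}  = {2} ∪ {1, 4}
Iteration 3: 3 new —
  {3}  = Ω∖{1, 2, 4}
  {4}  = Ω∖{1, 2, 3}
  {3, 4}  = Ω∖{1, 2}
Iteration 4: 2 new —
  {1, 3}  = {3} ∪ {1}
  {2, 4}  = {4} ∪ {2}
Iteration 5: closed — nothing new.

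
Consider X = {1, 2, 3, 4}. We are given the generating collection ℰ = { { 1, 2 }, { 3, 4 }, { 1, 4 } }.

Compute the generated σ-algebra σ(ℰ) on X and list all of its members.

Seed the family with ℰ together with ∅ and X: { {}, { 1, 2 }, { 1, 4 }, { 3, 4 }, X }.
Pass 1 adds 3:
  { 2, 3 }  = ᶜ of { 1, 4 }
  { 1, 2, 4 }  = { 1, 4 } ∪ { 1, 2 }
  { 1, 3, 4 }  = { 3, 4 } ∪ { 1, 4 }
  |family| = 8
Pass 2. New:
  { 2 }  = ᶜ of { 1, 3, 4 }
  { 3 }  = ᶜ of { 1, 2, 4 }
  { 1, 2, 3 }  = { 2, 3 } ∪ { 1, 2 }
  { 2, 3, 4 }  = { 3, 4 } ∪ { 2, 3 }
  |family| = 12
Pass 3 (2 new):
  { 1 }  = ᶜ of { 2, 3, 4 }
  { 4 }  = ᶜ of { 1, 2, 3 }
  |family| = 14
Pass 4: +2 →
  { 1, 3 }  = { 3 } ∪ { 1 }
  { 2, 4 }  = { 4 } ∪ { 2 }
  |family| = 16
Pass 5: already closed under ᶜ and ∪.

σ(ℰ) = { {}, { 1 }, { 2 }, { 3 }, { 4 }, { 1, 2 }, { 1, 3 }, { 1, 4 }, { 2, 3 }, { 2, 4 }, { 3, 4 }, { 1, 2, 3 }, { 1, 2, 4 }, { 1, 3, 4 }, { 2, 3, 4 }, X }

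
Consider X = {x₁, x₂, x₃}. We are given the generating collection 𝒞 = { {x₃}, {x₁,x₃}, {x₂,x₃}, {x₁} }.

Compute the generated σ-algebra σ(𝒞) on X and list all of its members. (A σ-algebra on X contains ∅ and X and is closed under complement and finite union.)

Begin from { ∅, {x₁}, {x₃}, {x₁,x₃}, {x₂,x₃}, X } (that is, 𝒞 plus ∅ and X).
Round 1: 2 new —
  {x₂}  = ᶜ of {x₁,x₃}
  {x₁,x₂}  = ᶜ of {x₃}
  (now 8)
Round 2 adds nothing — fixpoint reached.

σ(𝒞) = { ∅, {x₁}, {x₂}, {x₃}, {x₁,x₂}, {x₁,x₃}, {x₂,x₃}, X }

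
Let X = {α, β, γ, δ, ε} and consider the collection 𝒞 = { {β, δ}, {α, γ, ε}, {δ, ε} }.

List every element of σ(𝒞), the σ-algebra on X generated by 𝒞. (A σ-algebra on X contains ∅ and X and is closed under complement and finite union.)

|σ(𝒞)| = 16.  σ(𝒞) = { ∅, {β}, {δ}, {ε}, {α, γ}, {β, δ}, {β, ε}, {δ, ε}, {α, β, γ}, {α, γ, δ}, {α, γ, ε}, {β, δ, ε}, {α, β, γ, δ}, {α, β, γ, ε}, {α, γ, δ, ε}, X }

Working:
Initial family (5 sets): { ∅, {β, δ}, {δ, ε}, {α, γ, ε}, X }.
Step 1. New:
  {α, β, γ}  = complement {δ, ε}
  {β, δ, ε}  = {δ, ε} ∪ {β, δ}
  {α, γ, δ, ε}  = {δ, ε} ∪ {α, γ, ε}
Step 2 adds 4:
  {β}  = complement {α, γ, δ, ε}
  {α, γ}  = complement {β, δ, ε}
  {α, β, γ, δ}  = {α, β, γ} ∪ {β, δ}
  {α, β, γ, ε}  = {α, γ, ε} ∪ {α, β, γ}
Step 3 adds 2:
  {δ}  = complement {α, β, γ, ε}
  {ε}  = complement {α, β, γ, δ}
Step 4 adds 2:
  {β, ε}  = {β} ∪ {ε}
  {α, γ, δ}  = {α, γ} ∪ {δ}
Step 5: closed — nothing new.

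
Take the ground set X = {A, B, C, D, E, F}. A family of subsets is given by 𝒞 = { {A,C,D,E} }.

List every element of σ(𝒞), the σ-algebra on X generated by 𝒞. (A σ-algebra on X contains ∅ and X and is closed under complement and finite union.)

σ(𝒞) = { {}, {B,F}, {A,C,D,E}, X }

Trace:
Begin from { {}, {A,C,D,E}, X } (that is, 𝒞 plus ∅ and X).
Iteration 1: 1 new —
  {B,F}  = complement {A,C,D,E}
  (now 4)
Iteration 2: closed — nothing new.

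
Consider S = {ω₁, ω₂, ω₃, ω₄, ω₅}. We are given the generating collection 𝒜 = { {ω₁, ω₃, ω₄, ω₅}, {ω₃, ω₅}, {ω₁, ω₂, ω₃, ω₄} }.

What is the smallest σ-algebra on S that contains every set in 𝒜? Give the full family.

|σ(𝒜)| = 16.  σ(𝒜) = { {}, {ω₂}, {ω₃}, {ω₅}, {ω₁, ω₄}, {ω₂, ω₃}, {ω₂, ω₅}, {ω₃, ω₅}, {ω₁, ω₂, ω₄}, {ω₁, ω₃, ω₄}, {ω₁, ω₄, ω₅}, {ω₂, ω₃, ω₅}, {ω₁, ω₂, ω₃, ω₄}, {ω₁, ω₂, ω₄, ω₅}, {ω₁, ω₃, ω₄, ω₅}, S }

Check:
Start: 𝒜 ∪ {∅, S} = { {}, {ω₃, ω₅}, {ω₁, ω₂, ω₃, ω₄}, {ω₁, ω₃, ω₄, ω₅}, S }.
Round 1. New:
  {ω₂}  = ᶜ of {ω₁, ω₃, ω₄, ω₅}
  {ω₅}  = ᶜ of {ω₁, ω₂, ω₃, ω₄}
  {ω₁, ω₂, ω₄}  = ᶜ of {ω₃, ω₅}
  [8 total]
Round 2: 3 new —
  {ω₂, ω₅}  = {ω₂} ∪ {ω₅}
  {ω₂, ω₃, ω₅}  = {ω₃, ω₅} ∪ {ω₂}
  {ω₁, ω₂, ω₄, ω₅}  = {ω₁, ω₂, ω₄} ∪ {ω₅}
  [11 total]
Round 3: 3 new —
  {ω₃}  = ᶜ of {ω₁, ω₂, ω₄, ω₅}
  {ω₁, ω₄}  = ᶜ of {ω₂, ω₃, ω₅}
  {ω₁, ω₃, ω₄}  = ᶜ of {ω₂, ω₅}
  [14 total]
Round 4 (2 new):
  {ω₂, ω₃}  = {ω₃} ∪ {ω₂}
  {ω₁, ω₄, ω₅}  = {ω₁, ω₄} ∪ {ω₅}
  [16 total]
Round 5 adds nothing — fixpoint reached.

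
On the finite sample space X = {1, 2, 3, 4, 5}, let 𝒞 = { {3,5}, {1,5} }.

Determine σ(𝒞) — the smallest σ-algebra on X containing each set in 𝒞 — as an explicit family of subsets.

Initial family (4 sets): { {}, {1,5}, {3,5}, X }.
Step 1 (3 new):
  {1,2,4}  = ᶜ of {3,5}
  {1,3,5}  = {3,5} ∪ {1,5}
  {2,3,4}  = ᶜ of {1,5}
  [7 total]
Step 2 adds 4:
  {2,4}  = ᶜ of {1,3,5}
  {1,2,3,4}  = {2,3,4} ∪ {1,2,4}
  {1,2,4,5}  = {1,5} ∪ {1,2,4}
  {2,3,4,5}  = {2,3,4} ∪ {3,5}
  [11 total]
Step 3: 3 new —
  {1}  = ᶜ of {2,3,4,5}
  {3}  = ᶜ of {1,2,4,5}
  {5}  = ᶜ of {1,2,3,4}
  [14 total]
Step 4 (2 new):
  {1,3}  = {3} ∪ {1}
  {2,4,5}  = {2,4} ∪ {5}
  [16 total]
After Step 5 the family is unchanged; done.

σ(𝒞) = { {}, {1}, {3}, {5}, {1,3}, {1,5}, {2,4}, {3,5}, {1,2,4}, {1,3,5}, {2,3,4}, {2,4,5}, {1,2,3,4}, {1,2,4,5}, {2,3,4,5}, X }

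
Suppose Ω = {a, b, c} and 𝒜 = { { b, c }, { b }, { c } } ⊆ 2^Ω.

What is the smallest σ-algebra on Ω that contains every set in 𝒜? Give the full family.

σ(𝒜) = { ∅, { a }, { b }, { c }, { a, b }, { a, c }, { b, c }, Ω }

Trace:
Start: 𝒜 ∪ {∅, Ω} = { ∅, { b }, { c }, { b, c }, Ω }.
Iteration 1. New:
  { a }  = { b, c }ᶜ
  { a, b }  = { c }ᶜ
  { a, c }  = { b }ᶜ
  [8 total]
Iteration 2: already closed under ᶜ and ∪.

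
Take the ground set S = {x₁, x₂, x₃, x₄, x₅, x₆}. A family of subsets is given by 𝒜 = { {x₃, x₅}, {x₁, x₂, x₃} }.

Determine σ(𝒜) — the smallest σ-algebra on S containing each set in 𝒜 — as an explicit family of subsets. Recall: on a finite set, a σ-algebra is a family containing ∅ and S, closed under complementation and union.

|σ(𝒜)| = 16.  σ(𝒜) = { {}, {x₃}, {x₅}, {x₁, x₂}, {x₃, x₅}, {x₄, x₆}, {x₁, x₂, x₃}, {x₁, x₂, x₅}, {x₃, x₄, x₆}, {x₄, x₅, x₆}, {x₁, x₂, x₃, x₅}, {x₁, x₂, x₄, x₆}, {x₃, x₄, x₅, x₆}, {x₁, x₂, x₃, x₄, x₆}, {x₁, x₂, x₄, x₅, x₆}, S }

Trace:
Begin from { {}, {x₃, x₅}, {x₁, x₂, x₃}, S } (that is, 𝒜 plus ∅ and S).
Round 1 (3 new):
  {x₄, x₅, x₆}  = S∖{x₁, x₂, x₃}
  {x₁, x₂, x₃, x₅}  = {x₃, x₅} ∪ {x₁, x₂, x₃}
  {x₁, x₂, x₄, x₆}  = S∖{x₃, x₅}
  [7 total]
Round 2: +4 →
  {x₄, x₆}  = S∖{x₁, x₂, x₃, x₅}
  {x₃, x₄, x₅, x₆}  = {x₃, x₅} ∪ {x₄, x₅, x₆}
  {x₁, x₂, x₃, x₄, x₆}  = {x₁, x₂, x₄, x₆} ∪ {x₁, x₂, x₃}
  {x₁, x₂, x₄, x₅, x₆}  = {x₁, x₂, x₄, x₆} ∪ {x₄, x₅, x₆}
  [11 total]
Round 3 adds 3:
  {x₃}  = S∖{x₁, x₂, x₄, x₅, x₆}
  {x₅}  = S∖{x₁, x₂, x₃, x₄, x₆}
  {x₁, x₂}  = S∖{x₃, x₄, x₅, x₆}
  [14 total]
Round 4. New:
  {x₁, x₂, x₅}  = {x₁, x₂} ∪ {x₅}
  {x₃, x₄, x₆}  = {x₃} ∪ {x₄, x₆}
  [16 total]
Round 5: closed — nothing new.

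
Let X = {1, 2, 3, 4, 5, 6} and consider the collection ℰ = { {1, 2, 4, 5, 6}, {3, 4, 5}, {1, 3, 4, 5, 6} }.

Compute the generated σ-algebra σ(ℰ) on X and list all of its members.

σ(ℰ) (16 sets): { ∅, {2}, {3}, {1, 6}, {2, 3}, {4, 5}, {1, 2, 6}, {1, 3, 6}, {2, 4, 5}, {3, 4, 5}, {1, 2, 3, 6}, {1, 4, 5, 6}, {2, 3, 4, 5}, {1, 2, 4, 5, 6}, {1, 3, 4, 5, 6}, X }

Trace:
Begin from { ∅, {3, 4, 5}, {1, 2, 4, 5, 6}, {1, 3, 4, 5, 6}, X } (that is, ℰ plus ∅ and X).
Step 1: 3 new —
  {2}  = X∖{1, 3, 4, 5, 6}
  {3}  = X∖{1, 2, 4, 5, 6}
  {1, 2, 6}  = X∖{3, 4, 5}
  (now 8)
Step 2. New:
  {2, 3}  = {3} ∪ {2}
  {1, 2, 3, 6}  = {3} ∪ {1, 2, 6}
  {2, 3, 4, 5}  = {2} ∪ {3, 4, 5}
  (now 11)
Step 3 adds 3:
  {1, 6}  = X∖{2, 3, 4, 5}
  {4, 5}  = X∖{1, 2, 3, 6}
  {1, 4, 5, 6}  = X∖{2, 3}
  (now 14)
Step 4 (2 new):
  {1, 3, 6}  = {3} ∪ {1, 6}
  {2, 4, 5}  = {4, 5} ∪ {2}
  (now 16)
Step 5 adds nothing — fixpoint reached.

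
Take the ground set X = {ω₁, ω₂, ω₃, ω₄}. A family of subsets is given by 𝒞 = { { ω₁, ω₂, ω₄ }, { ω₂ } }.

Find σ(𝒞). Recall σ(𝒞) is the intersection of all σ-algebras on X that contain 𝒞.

Seed the family with 𝒞 together with ∅ and X: { ∅, { ω₂ }, { ω₁, ω₂, ω₄ }, X }.
Pass 1 adds 2:
  { ω₃ }  = X∖{ ω₁, ω₂, ω₄ }
  { ω₁, ω₃, ω₄ }  = X∖{ ω₂ }
  — 6 sets.
Pass 2: 1 new —
  { ω₂, ω₃ }  = { ω₃ } ∪ { ω₂ }
  — 7 sets.
Pass 3 adds 1:
  { ω₁, ω₄ }  = X∖{ ω₂, ω₃ }
  — 8 sets.
After Pass 4 the family is unchanged; done.

Therefore σ(𝒞) = { ∅, { ω₂ }, { ω₃ }, { ω₁, ω₄ }, { ω₂, ω₃ }, { ω₁, ω₂, ω₄ }, { ω₁, ω₃, ω₄ }, X } (|σ(𝒞)| = 8).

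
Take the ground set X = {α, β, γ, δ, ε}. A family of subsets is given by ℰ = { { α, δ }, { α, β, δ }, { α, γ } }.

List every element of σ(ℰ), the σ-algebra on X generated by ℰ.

Start: ℰ ∪ {∅, X} = { {}, { α, γ }, { α, δ }, { α, β, δ }, X }.
Round 1. New:
  { γ, ε }  = complement { α, β, δ }
  { α, γ, δ }  = { α, δ } ∪ { α, γ }
  { β, γ, ε }  = complement { α, δ }
  { β, δ, ε }  = complement { α, γ }
  { α, β, γ, δ }  = { α, γ } ∪ { α, β, δ }
  (now 10)
Round 2: +7 →
  { ε }  = complement { α, β, γ, δ }
  { β, ε }  = complement { α, γ, δ }
  { α, γ, ε }  = { α, γ } ∪ { γ, ε }
  { α, β, γ, ε }  = { β, γ, ε } ∪ { α, γ }
  { α, β, δ, ε }  = { α, β, δ } ∪ { β, δ, ε }
  { α, γ, δ, ε }  = { α, γ, δ } ∪ { γ, ε }
  { β, γ, δ, ε }  = { β, γ, ε } ∪ { β, δ, ε }
  (now 17)
Round 3 adds 6:
  { α }  = complement { β, γ, δ, ε }
  { β }  = complement { α, γ, δ, ε }
  { γ }  = complement { α, β, δ, ε }
  { δ }  = complement { α, β, γ, ε }
  { β, δ }  = complement { α, γ, ε }
  { α, δ, ε }  = { α, δ } ∪ { ε }
  (now 23)
Round 4: +9 →
  { α, β }  = { β } ∪ { α }
  { α, ε }  = { ε } ∪ { α }
  { β, γ }  = complement { α, δ, ε }
  { γ, δ }  = { γ } ∪ { δ }
  { δ, ε }  = { ε } ∪ { δ }
  { α, β, γ }  = { β } ∪ { α, γ }
  { α, β, ε }  = { β, ε } ∪ { α }
  { β, γ, δ }  = { γ } ∪ { β, δ }
  { γ, δ, ε }  = { δ } ∪ { γ, ε }
  (now 32)
Round 5: already closed under ᶜ and ∪.

Therefore σ(ℰ) = { {}, { α }, { β }, { γ }, { δ }, { ε }, { α, β }, { α, γ }, { α, δ }, { α, ε }, { β, γ }, { β, δ }, { β, ε }, { γ, δ }, { γ, ε }, { δ, ε }, { α, β, γ }, { α, β, δ }, { α, β, ε }, { α, γ, δ }, { α, γ, ε }, { α, δ, ε }, { β, γ, δ }, { β, γ, ε }, { β, δ, ε }, { γ, δ, ε }, { α, β, γ, δ }, { α, β, γ, ε }, { α, β, δ, ε }, { α, γ, δ, ε }, { β, γ, δ, ε }, X } (|σ(ℰ)| = 32).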